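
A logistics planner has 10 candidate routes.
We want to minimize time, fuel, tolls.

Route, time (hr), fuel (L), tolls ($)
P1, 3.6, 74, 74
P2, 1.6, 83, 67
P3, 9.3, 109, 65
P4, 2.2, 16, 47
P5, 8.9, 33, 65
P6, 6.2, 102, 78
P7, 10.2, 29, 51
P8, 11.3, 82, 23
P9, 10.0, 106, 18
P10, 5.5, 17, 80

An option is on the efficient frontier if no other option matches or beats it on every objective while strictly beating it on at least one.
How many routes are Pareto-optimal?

4

P1: dominated by P4 (time 2.2≤3.6, fuel 16≤74, tolls 47≤74).
P2: not dominated (best time).
P3: dominated by P4 (time 2.2≤9.3, fuel 16≤109, tolls 47≤65).
P4: not dominated (best fuel).
P5: dominated by P4 (time 2.2≤8.9, fuel 16≤33, tolls 47≤65).
P6: dominated by P1 (time 3.6≤6.2, fuel 74≤102, tolls 74≤78).
P7: dominated by P4 (time 2.2≤10.2, fuel 16≤29, tolls 47≤51).
P8: not dominated.
P9: not dominated (best tolls).
P10: dominated by P4 (time 2.2≤5.5, fuel 16≤17, tolls 47≤80).
Pareto-optimal: P2, P4, P8, P9 → 4.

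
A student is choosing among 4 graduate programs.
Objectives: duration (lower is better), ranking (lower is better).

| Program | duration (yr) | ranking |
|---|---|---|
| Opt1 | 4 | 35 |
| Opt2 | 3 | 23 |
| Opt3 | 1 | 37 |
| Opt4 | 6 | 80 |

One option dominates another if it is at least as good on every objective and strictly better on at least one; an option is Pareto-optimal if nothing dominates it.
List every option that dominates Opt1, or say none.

Opt2

Opt2: duration 3≤4, ranking 23≤35 — dominates Opt1.
Others (Opt3, Opt4) are each worse than Opt1 on at least one objective.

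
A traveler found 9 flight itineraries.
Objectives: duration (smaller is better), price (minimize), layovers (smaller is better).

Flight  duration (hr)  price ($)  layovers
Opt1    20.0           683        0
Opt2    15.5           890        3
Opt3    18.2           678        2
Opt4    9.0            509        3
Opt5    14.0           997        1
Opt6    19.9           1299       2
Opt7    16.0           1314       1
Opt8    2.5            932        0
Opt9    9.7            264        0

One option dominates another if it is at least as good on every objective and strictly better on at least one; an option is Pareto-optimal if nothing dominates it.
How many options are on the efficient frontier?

Opt1: dominated by Opt9 (duration 9.7≤20.0, price 264≤683, layovers 0≤0).
Opt2: dominated by Opt4 (duration 9.0≤15.5, price 509≤890, layovers 3≤3).
Opt3: dominated by Opt9 (duration 9.7≤18.2, price 264≤678, layovers 0≤2).
Opt4: not dominated.
Opt5: dominated by Opt8 (duration 2.5≤14.0, price 932≤997, layovers 0≤1).
Opt6: dominated by Opt3 (duration 18.2≤19.9, price 678≤1299, layovers 2≤2).
Opt7: dominated by Opt5 (duration 14.0≤16.0, price 997≤1314, layovers 1≤1).
Opt8: not dominated (best duration).
Opt9: not dominated (best price).
Pareto-optimal: Opt4, Opt8, Opt9 → 3.

3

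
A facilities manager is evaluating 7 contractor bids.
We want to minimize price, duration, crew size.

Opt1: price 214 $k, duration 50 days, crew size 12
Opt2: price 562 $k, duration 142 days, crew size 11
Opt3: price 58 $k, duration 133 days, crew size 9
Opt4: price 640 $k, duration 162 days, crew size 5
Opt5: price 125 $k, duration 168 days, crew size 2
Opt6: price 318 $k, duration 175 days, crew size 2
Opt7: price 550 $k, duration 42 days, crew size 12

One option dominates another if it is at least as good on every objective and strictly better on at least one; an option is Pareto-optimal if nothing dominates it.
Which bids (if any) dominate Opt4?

Opt1: worse on crew size (12 vs 5).
Opt2: worse on crew size (11 vs 5).
Opt3: worse on crew size (9 vs 5).
Opt5: worse on duration (168 vs 162).
Opt6: worse on duration (175 vs 162).
Opt7: worse on crew size (12 vs 5).
No option dominates Opt4.

none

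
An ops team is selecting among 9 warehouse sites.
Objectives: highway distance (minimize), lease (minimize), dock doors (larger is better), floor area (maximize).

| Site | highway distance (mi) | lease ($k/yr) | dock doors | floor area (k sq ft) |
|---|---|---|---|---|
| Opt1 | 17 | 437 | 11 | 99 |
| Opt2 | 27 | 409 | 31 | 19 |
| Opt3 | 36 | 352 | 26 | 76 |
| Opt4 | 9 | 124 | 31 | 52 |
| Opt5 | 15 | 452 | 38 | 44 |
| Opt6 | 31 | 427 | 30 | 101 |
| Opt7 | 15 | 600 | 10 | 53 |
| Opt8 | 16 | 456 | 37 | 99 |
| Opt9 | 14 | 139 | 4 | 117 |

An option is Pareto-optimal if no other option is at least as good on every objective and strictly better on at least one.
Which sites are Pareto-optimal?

Opt1: not dominated.
Opt2: dominated by Opt4 (highway distance 9≤27, lease 124≤409, dock doors 31≥31, floor area 52≥19).
Opt3: not dominated.
Opt4: not dominated (best highway distance).
Opt5: not dominated (best dock doors).
Opt6: not dominated.
Opt7: not dominated.
Opt8: not dominated.
Opt9: not dominated (best floor area).

Opt1, Opt3, Opt4, Opt5, Opt6, Opt7, Opt8, Opt9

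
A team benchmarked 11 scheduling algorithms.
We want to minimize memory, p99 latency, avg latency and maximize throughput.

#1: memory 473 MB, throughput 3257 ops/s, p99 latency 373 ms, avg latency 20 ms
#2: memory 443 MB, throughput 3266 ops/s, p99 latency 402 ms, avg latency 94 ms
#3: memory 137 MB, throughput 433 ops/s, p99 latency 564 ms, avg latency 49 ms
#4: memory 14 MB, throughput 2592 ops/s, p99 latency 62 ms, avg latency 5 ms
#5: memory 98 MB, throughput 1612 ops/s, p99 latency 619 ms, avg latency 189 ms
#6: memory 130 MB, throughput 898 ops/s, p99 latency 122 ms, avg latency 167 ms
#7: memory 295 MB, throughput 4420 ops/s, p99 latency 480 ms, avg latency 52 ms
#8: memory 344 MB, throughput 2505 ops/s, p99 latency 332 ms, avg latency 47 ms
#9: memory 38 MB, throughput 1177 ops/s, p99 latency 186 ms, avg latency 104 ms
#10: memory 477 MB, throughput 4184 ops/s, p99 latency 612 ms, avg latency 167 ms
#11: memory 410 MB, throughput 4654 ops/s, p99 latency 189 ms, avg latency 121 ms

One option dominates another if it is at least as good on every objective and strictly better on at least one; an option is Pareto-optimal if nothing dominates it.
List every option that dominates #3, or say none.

#4

#4: memory 14≤137, throughput 2592≥433, p99 latency 62≤564, avg latency 5≤49 — dominates #3.
Others (#1, #2, #5, #6, #7, #8, #9, #10, #11) are each worse than #3 on at least one objective.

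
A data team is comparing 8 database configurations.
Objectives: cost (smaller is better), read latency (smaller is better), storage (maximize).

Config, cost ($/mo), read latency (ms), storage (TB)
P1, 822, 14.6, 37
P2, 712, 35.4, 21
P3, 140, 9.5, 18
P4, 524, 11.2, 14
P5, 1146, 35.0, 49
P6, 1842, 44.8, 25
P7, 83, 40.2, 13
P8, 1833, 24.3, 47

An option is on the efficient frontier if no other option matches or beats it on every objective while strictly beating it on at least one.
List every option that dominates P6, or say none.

P1: cost 822≤1842, read latency 14.6≤44.8, storage 37≥25 — dominates P6.
P5: cost 1146≤1842, read latency 35.0≤44.8, storage 49≥25 — dominates P6.
P8: cost 1833≤1842, read latency 24.3≤44.8, storage 47≥25 — dominates P6.
Others (P2, P3, P4, P7) are each worse than P6 on at least one objective.

P1, P5, P8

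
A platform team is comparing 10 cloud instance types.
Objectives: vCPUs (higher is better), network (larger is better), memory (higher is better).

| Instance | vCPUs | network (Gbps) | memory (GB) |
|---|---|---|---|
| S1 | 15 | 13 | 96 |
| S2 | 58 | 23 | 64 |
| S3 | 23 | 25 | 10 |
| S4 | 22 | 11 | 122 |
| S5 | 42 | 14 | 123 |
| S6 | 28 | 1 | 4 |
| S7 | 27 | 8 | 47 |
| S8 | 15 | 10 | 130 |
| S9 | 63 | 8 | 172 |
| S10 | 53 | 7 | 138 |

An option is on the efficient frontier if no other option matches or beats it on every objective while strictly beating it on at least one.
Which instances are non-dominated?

S1: dominated by S5 (vCPUs 42≥15, network 14≥13, memory 123≥96).
S2: not dominated.
S3: not dominated (best network).
S4: dominated by S5 (vCPUs 42≥22, network 14≥11, memory 123≥122).
S5: not dominated.
S6: dominated by S2 (vCPUs 58≥28, network 23≥1, memory 64≥4).
S7: dominated by S2 (vCPUs 58≥27, network 23≥8, memory 64≥47).
S8: not dominated.
S9: not dominated (best vCPUs).
S10: dominated by S9 (vCPUs 63≥53, network 8≥7, memory 172≥138).

S2, S3, S5, S8, S9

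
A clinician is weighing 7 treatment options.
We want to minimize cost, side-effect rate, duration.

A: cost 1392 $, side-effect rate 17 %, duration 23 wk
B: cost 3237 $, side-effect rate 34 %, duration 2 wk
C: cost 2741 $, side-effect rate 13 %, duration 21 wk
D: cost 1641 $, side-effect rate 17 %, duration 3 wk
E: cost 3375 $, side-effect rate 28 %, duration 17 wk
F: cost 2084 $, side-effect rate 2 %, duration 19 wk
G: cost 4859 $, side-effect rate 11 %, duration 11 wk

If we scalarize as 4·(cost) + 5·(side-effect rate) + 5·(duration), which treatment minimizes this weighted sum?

A

A: 4·1392 + 5·17 + 5·23 = 5768
B: 4·3237 + 5·34 + 5·2 = 13128
C: 4·2741 + 5·13 + 5·21 = 11134
D: 4·1641 + 5·17 + 5·3 = 6664
E: 4·3375 + 5·28 + 5·17 = 13725
F: 4·2084 + 5·2 + 5·19 = 8441
G: 4·4859 + 5·11 + 5·11 = 19546
Lowest: A at 5768.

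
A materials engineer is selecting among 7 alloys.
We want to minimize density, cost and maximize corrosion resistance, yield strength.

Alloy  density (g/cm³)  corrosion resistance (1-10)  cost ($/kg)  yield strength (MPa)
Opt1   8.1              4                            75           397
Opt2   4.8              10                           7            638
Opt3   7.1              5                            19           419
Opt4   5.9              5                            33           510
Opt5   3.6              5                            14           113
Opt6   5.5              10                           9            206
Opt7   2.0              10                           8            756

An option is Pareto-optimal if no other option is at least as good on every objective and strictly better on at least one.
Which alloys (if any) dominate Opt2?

Opt1: worse on density (8.1 vs 4.8).
Opt3: worse on density (7.1 vs 4.8).
Opt4: worse on density (5.9 vs 4.8).
Opt5: worse on corrosion resistance (5 vs 10).
Opt6: worse on density (5.5 vs 4.8).
Opt7: worse on cost (8 vs 7).
No option dominates Opt2.

none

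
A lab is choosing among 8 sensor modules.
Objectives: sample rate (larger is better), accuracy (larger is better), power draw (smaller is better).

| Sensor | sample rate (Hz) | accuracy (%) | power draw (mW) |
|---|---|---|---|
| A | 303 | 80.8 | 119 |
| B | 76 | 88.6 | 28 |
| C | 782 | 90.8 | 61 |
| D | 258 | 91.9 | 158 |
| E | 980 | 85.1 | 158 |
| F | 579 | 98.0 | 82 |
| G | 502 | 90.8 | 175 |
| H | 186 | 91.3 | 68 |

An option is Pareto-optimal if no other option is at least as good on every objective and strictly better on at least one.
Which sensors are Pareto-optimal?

B, C, E, F, H

A: dominated by C (sample rate 782≥303, accuracy 90.8≥80.8, power draw 61≤119).
B: not dominated (best power draw).
C: not dominated.
D: dominated by F (sample rate 579≥258, accuracy 98.0≥91.9, power draw 82≤158).
E: not dominated (best sample rate).
F: not dominated (best accuracy).
G: dominated by C (sample rate 782≥502, accuracy 90.8≥90.8, power draw 61≤175).
H: not dominated.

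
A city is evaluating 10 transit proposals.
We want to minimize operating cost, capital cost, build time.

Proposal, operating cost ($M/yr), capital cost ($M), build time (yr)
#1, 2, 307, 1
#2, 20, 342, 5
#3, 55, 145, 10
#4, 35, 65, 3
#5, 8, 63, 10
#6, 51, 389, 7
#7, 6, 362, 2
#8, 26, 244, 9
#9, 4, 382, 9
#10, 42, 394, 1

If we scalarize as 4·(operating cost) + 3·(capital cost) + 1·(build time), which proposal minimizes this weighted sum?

#5

#1: 4·2 + 3·307 + 1·1 = 930
#2: 4·20 + 3·342 + 1·5 = 1111
#3: 4·55 + 3·145 + 1·10 = 665
#4: 4·35 + 3·65 + 1·3 = 338
#5: 4·8 + 3·63 + 1·10 = 231
#6: 4·51 + 3·389 + 1·7 = 1378
#7: 4·6 + 3·362 + 1·2 = 1112
#8: 4·26 + 3·244 + 1·9 = 845
#9: 4·4 + 3·382 + 1·9 = 1171
#10: 4·42 + 3·394 + 1·1 = 1351
Lowest: #5 at 231.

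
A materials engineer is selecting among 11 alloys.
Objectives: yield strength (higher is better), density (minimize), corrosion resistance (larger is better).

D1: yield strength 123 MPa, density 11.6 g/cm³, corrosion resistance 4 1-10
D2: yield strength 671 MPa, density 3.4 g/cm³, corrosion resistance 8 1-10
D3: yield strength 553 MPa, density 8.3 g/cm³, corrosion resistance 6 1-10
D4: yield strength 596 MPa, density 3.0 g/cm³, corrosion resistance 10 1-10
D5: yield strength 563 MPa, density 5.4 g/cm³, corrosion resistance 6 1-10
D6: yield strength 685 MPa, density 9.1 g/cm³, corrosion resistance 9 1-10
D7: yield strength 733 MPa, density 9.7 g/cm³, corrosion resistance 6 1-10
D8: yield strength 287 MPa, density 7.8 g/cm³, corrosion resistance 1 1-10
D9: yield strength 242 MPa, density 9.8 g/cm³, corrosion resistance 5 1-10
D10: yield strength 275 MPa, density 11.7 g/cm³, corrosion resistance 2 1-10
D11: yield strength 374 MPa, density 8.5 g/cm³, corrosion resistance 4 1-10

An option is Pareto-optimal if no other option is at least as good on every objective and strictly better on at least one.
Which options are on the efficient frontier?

D1: dominated by D2 (yield strength 671≥123, density 3.4≤11.6, corrosion resistance 8≥4).
D2: not dominated.
D3: dominated by D2 (yield strength 671≥553, density 3.4≤8.3, corrosion resistance 8≥6).
D4: not dominated (best density).
D5: dominated by D2 (yield strength 671≥563, density 3.4≤5.4, corrosion resistance 8≥6).
D6: not dominated.
D7: not dominated (best yield strength).
D8: dominated by D2 (yield strength 671≥287, density 3.4≤7.8, corrosion resistance 8≥1).
D9: dominated by D2 (yield strength 671≥242, density 3.4≤9.8, corrosion resistance 8≥5).
D10: dominated by D2 (yield strength 671≥275, density 3.4≤11.7, corrosion resistance 8≥2).
D11: dominated by D2 (yield strength 671≥374, density 3.4≤8.5, corrosion resistance 8≥4).

D2, D4, D6, D7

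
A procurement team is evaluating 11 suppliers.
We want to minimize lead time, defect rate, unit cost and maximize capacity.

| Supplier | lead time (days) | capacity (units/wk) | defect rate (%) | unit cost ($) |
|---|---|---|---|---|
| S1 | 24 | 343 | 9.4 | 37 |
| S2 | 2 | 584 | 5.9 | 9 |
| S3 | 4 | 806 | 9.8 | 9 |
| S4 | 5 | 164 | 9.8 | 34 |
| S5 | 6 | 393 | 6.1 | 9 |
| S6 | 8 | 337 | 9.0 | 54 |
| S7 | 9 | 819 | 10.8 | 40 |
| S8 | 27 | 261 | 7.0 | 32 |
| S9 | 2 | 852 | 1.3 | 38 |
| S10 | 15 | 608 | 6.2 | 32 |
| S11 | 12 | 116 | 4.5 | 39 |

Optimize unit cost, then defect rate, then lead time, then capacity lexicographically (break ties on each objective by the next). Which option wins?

First minimize unit cost: best is 9, kept {S2, S3, S5}.
Then minimize defect rate: best is 5.9, kept {S2}.

S2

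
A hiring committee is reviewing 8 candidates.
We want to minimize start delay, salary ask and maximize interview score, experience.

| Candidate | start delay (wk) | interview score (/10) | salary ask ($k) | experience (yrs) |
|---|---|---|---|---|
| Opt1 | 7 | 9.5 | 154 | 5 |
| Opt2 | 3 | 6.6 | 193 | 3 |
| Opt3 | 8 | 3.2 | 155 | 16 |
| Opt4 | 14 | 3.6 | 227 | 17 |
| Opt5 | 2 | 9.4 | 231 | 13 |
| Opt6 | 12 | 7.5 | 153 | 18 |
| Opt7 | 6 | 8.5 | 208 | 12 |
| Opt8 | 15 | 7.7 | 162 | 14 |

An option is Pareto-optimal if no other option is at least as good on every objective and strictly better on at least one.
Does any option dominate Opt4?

Yes

Opt6 vs Opt4: start delay 12≤14, interview score 7.5≥3.6, salary ask 153≤227, experience 18≥17 — Opt6 is at least as good on every objective and strictly better on at least one, so Opt6 dominates Opt4.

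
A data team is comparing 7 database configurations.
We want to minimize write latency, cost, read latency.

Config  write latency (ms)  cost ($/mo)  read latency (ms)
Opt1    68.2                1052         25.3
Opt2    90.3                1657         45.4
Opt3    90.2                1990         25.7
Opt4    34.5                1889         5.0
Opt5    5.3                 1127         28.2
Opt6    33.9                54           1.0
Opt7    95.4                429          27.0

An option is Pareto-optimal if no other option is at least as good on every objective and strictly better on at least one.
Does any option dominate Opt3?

Yes

Opt1 vs Opt3: write latency 68.2≤90.2, cost 1052≤1990, read latency 25.3≤25.7 — Opt1 is at least as good on every objective and strictly better on at least one, so Opt1 dominates Opt3.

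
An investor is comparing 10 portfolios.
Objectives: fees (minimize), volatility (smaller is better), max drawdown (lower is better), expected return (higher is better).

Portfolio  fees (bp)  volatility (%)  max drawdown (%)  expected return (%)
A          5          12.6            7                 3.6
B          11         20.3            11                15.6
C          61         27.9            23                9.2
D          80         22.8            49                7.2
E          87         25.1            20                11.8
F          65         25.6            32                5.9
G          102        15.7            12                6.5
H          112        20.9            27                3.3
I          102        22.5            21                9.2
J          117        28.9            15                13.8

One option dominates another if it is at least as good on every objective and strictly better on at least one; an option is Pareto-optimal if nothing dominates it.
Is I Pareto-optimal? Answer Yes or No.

B vs I: fees 11≤102, volatility 20.3≤22.5, max drawdown 11≤21, expected return 15.6≥9.2 — B is at least as good on every objective and strictly better on at least one, so B dominates I.

No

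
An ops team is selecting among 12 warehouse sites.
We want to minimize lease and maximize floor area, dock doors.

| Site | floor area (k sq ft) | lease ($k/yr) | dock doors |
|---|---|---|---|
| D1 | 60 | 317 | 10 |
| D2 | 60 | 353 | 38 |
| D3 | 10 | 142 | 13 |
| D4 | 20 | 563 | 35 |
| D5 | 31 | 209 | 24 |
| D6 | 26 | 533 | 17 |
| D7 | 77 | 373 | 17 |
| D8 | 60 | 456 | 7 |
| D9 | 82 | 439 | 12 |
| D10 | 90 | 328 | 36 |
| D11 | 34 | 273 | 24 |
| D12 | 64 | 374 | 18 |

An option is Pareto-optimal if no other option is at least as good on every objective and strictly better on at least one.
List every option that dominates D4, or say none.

D2: floor area 60≥20, lease 353≤563, dock doors 38≥35 — dominates D4.
D10: floor area 90≥20, lease 328≤563, dock doors 36≥35 — dominates D4.
Others (D1, D3, D5, D6, D7, D8, D9, D11, D12) are each worse than D4 on at least one objective.

D2, D10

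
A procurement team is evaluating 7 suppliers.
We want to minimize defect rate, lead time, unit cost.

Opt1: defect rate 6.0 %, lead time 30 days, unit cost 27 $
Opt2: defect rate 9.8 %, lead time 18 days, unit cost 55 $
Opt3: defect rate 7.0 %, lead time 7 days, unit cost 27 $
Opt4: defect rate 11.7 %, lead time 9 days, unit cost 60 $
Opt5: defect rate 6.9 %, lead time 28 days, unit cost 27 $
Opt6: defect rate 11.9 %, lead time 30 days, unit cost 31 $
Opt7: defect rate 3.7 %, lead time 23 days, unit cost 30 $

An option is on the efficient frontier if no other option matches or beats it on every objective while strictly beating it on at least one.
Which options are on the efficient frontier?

Opt1, Opt3, Opt5, Opt7

Opt1: not dominated.
Opt2: dominated by Opt3 (defect rate 7.0≤9.8, lead time 7≤18, unit cost 27≤55).
Opt3: not dominated (best lead time).
Opt4: dominated by Opt3 (defect rate 7.0≤11.7, lead time 7≤9, unit cost 27≤60).
Opt5: not dominated.
Opt6: dominated by Opt1 (defect rate 6.0≤11.9, lead time 30≤30, unit cost 27≤31).
Opt7: not dominated (best defect rate).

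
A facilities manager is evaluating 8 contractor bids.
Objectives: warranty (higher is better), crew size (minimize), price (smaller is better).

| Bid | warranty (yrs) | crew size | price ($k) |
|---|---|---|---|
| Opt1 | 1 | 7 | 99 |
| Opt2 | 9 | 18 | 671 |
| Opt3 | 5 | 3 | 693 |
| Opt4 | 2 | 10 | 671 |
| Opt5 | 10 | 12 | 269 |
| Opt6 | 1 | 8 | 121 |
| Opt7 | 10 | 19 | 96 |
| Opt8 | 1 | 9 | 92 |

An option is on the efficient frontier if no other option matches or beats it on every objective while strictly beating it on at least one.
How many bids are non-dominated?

Opt1: not dominated.
Opt2: dominated by Opt5 (warranty 10≥9, crew size 12≤18, price 269≤671).
Opt3: not dominated (best crew size).
Opt4: not dominated.
Opt5: not dominated.
Opt6: dominated by Opt1 (warranty 1≥1, crew size 7≤8, price 99≤121).
Opt7: not dominated.
Opt8: not dominated (best price).
Pareto-optimal: Opt1, Opt3, Opt4, Opt5, Opt7, Opt8 → 6.

6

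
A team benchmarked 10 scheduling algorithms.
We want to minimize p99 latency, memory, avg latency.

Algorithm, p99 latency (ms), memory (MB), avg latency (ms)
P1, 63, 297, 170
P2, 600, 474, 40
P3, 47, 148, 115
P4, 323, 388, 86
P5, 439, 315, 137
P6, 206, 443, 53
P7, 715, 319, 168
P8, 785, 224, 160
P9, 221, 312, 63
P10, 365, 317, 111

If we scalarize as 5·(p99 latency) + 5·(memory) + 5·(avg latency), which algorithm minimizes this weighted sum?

P1: 5·63 + 5·297 + 5·170 = 2650
P2: 5·600 + 5·474 + 5·40 = 5570
P3: 5·47 + 5·148 + 5·115 = 1550
P4: 5·323 + 5·388 + 5·86 = 3985
P5: 5·439 + 5·315 + 5·137 = 4455
P6: 5·206 + 5·443 + 5·53 = 3510
P7: 5·715 + 5·319 + 5·168 = 6010
P8: 5·785 + 5·224 + 5·160 = 5845
P9: 5·221 + 5·312 + 5·63 = 2980
P10: 5·365 + 5·317 + 5·111 = 3965
Lowest: P3 at 1550.

P3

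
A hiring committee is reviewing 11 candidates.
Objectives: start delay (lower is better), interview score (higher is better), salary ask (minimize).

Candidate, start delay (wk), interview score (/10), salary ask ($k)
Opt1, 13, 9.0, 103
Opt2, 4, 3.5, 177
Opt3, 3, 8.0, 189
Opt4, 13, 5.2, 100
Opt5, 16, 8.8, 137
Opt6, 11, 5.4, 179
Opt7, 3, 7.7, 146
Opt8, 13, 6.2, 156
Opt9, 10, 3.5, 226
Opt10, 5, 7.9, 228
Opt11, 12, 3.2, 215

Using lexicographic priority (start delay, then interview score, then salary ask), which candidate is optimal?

Opt3

First minimize start delay: best is 3, kept {Opt3, Opt7}.
Then maximize interview score: best is 8.0, kept {Opt3}.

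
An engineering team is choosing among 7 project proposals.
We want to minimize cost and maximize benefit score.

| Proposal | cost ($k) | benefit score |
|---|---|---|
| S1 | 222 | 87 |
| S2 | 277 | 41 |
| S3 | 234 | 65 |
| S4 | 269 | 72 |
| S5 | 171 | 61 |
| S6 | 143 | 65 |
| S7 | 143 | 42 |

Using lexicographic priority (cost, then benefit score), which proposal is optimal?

S6

First minimize cost: best is 143, kept {S6, S7}.
Then maximize benefit score: best is 65, kept {S6}.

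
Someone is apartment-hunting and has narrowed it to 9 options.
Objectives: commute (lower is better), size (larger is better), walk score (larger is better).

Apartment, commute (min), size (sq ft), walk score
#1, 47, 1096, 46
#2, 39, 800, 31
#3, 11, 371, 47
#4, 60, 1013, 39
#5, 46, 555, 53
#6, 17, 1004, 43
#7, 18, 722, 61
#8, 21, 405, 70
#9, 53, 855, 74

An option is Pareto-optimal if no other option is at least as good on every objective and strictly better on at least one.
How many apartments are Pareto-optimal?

#1: not dominated (best size).
#2: dominated by #6 (commute 17≤39, size 1004≥800, walk score 43≥31).
#3: not dominated (best commute).
#4: dominated by #1 (commute 47≤60, size 1096≥1013, walk score 46≥39).
#5: dominated by #7 (commute 18≤46, size 722≥555, walk score 61≥53).
#6: not dominated.
#7: not dominated.
#8: not dominated.
#9: not dominated (best walk score).
Pareto-optimal: #1, #3, #6, #7, #8, #9 → 6.

6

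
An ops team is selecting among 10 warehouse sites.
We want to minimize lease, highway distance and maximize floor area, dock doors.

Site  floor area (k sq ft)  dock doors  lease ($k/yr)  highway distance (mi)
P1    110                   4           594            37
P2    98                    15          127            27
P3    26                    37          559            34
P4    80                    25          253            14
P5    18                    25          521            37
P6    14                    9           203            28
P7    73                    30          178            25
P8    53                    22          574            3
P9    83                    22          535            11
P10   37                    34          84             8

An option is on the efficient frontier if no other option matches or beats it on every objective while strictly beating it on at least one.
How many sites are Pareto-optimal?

P1: not dominated (best floor area).
P2: not dominated.
P3: not dominated (best dock doors).
P4: not dominated.
P5: dominated by P4 (floor area 80≥18, dock doors 25≥25, lease 253≤521, highway distance 14≤37).
P6: dominated by P2 (floor area 98≥14, dock doors 15≥9, lease 127≤203, highway distance 27≤28).
P7: not dominated.
P8: not dominated (best highway distance).
P9: not dominated.
P10: not dominated (best lease).
Pareto-optimal: P1, P2, P3, P4, P7, P8, P9, P10 → 8.

8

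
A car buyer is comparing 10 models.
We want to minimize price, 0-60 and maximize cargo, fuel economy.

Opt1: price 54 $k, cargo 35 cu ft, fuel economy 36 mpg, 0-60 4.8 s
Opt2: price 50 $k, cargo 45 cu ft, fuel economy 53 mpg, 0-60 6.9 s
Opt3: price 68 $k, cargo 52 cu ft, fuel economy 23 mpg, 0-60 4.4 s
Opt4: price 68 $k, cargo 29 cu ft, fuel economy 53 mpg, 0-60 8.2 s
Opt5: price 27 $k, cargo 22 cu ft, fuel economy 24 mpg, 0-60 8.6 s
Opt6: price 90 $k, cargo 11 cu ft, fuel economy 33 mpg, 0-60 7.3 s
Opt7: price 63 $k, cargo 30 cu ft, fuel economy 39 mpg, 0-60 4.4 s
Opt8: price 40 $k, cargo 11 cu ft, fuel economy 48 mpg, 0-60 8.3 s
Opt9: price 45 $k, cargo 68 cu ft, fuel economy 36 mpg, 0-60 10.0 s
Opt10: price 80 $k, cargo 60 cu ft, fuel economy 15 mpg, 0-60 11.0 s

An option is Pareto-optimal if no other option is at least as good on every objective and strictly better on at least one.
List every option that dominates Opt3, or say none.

none

Opt1: worse on cargo (35 vs 52).
Opt2: worse on cargo (45 vs 52).
Opt4: worse on cargo (29 vs 52).
Opt5: worse on cargo (22 vs 52).
Opt6: worse on price (90 vs 68).
Opt7: worse on cargo (30 vs 52).
Opt8: worse on cargo (11 vs 52).
Opt9: worse on 0-60 (10.0 vs 4.4).
Opt10: worse on price (80 vs 68).
No option dominates Opt3.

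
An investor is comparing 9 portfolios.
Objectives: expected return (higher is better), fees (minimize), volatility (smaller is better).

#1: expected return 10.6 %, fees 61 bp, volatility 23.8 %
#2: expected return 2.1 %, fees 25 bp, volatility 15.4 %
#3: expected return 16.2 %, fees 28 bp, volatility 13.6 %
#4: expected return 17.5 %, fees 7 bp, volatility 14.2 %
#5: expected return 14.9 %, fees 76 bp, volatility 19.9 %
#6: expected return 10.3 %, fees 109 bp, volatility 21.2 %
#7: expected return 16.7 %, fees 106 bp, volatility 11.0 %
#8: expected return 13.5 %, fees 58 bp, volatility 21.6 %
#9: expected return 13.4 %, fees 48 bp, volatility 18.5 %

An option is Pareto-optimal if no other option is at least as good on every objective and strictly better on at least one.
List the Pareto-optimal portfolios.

#1: dominated by #3 (expected return 16.2≥10.6, fees 28≤61, volatility 13.6≤23.8).
#2: dominated by #4 (expected return 17.5≥2.1, fees 7≤25, volatility 14.2≤15.4).
#3: not dominated.
#4: not dominated (best expected return).
#5: dominated by #3 (expected return 16.2≥14.9, fees 28≤76, volatility 13.6≤19.9).
#6: dominated by #3 (expected return 16.2≥10.3, fees 28≤109, volatility 13.6≤21.2).
#7: not dominated (best volatility).
#8: dominated by #3 (expected return 16.2≥13.5, fees 28≤58, volatility 13.6≤21.6).
#9: dominated by #3 (expected return 16.2≥13.4, fees 28≤48, volatility 13.6≤18.5).

#3, #4, #7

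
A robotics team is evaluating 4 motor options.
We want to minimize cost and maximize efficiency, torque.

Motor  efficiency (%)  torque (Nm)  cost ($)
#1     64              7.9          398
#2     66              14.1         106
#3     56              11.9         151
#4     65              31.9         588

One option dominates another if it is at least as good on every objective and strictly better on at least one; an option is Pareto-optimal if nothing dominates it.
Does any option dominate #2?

#1: worse on efficiency (64 vs 66).
#3: worse on efficiency (56 vs 66).
#4: worse on efficiency (65 vs 66).
No option is at least as good as #2 on every objective and strictly better on one.

No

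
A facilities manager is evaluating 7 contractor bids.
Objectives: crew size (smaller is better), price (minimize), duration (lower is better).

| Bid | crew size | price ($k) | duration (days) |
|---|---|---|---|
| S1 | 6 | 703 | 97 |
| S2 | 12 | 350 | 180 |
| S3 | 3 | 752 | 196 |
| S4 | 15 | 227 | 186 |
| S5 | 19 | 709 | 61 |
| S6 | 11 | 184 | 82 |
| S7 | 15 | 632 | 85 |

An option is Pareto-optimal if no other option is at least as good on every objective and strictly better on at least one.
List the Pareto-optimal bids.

S1, S3, S5, S6

S1: not dominated.
S2: dominated by S6 (crew size 11≤12, price 184≤350, duration 82≤180).
S3: not dominated (best crew size).
S4: dominated by S6 (crew size 11≤15, price 184≤227, duration 82≤186).
S5: not dominated (best duration).
S6: not dominated (best price).
S7: dominated by S6 (crew size 11≤15, price 184≤632, duration 82≤85).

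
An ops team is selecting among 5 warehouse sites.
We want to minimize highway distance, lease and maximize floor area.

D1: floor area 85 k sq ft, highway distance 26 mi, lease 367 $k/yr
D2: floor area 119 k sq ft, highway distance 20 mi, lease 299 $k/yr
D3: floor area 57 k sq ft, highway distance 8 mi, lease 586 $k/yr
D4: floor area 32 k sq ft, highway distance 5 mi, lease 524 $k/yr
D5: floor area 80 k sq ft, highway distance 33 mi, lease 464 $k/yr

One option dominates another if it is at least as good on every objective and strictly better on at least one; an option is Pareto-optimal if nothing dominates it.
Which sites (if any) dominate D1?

D2

D2: floor area 119≥85, highway distance 20≤26, lease 299≤367 — dominates D1.
Others (D3, D4, D5) are each worse than D1 on at least one objective.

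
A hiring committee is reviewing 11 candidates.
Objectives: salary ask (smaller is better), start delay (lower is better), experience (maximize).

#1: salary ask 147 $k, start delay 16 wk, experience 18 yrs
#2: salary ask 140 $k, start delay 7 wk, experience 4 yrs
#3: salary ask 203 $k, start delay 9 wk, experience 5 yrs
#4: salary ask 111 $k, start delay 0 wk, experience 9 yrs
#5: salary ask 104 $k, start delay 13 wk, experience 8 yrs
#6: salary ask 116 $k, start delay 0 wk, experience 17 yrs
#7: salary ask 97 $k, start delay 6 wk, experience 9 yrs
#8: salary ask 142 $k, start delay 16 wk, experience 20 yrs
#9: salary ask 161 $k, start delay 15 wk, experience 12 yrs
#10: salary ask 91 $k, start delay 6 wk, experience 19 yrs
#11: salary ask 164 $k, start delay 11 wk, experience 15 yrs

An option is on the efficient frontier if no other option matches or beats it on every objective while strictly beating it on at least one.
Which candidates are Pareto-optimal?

#1: dominated by #8 (salary ask 142≤147, start delay 16≤16, experience 20≥18).
#2: dominated by #4 (salary ask 111≤140, start delay 0≤7, experience 9≥4).
#3: dominated by #4 (salary ask 111≤203, start delay 0≤9, experience 9≥5).
#4: not dominated.
#5: dominated by #7 (salary ask 97≤104, start delay 6≤13, experience 9≥8).
#6: not dominated.
#7: dominated by #10 (salary ask 91≤97, start delay 6≤6, experience 19≥9).
#8: not dominated (best experience).
#9: dominated by #6 (salary ask 116≤161, start delay 0≤15, experience 17≥12).
#10: not dominated (best salary ask).
#11: dominated by #6 (salary ask 116≤164, start delay 0≤11, experience 17≥15).

#4, #6, #8, #10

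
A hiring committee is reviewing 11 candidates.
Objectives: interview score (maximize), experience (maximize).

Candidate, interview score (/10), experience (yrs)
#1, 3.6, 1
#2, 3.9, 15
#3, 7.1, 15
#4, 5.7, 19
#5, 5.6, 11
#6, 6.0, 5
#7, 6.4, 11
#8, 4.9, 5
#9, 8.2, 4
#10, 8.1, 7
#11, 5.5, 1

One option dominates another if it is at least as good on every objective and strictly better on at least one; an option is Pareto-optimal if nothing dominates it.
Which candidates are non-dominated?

#3, #4, #9, #10

#1: dominated by #2 (interview score 3.9≥3.6, experience 15≥1).
#2: dominated by #3 (interview score 7.1≥3.9, experience 15≥15).
#3: not dominated.
#4: not dominated (best experience).
#5: dominated by #3 (interview score 7.1≥5.6, experience 15≥11).
#6: dominated by #3 (interview score 7.1≥6.0, experience 15≥5).
#7: dominated by #3 (interview score 7.1≥6.4, experience 15≥11).
#8: dominated by #3 (interview score 7.1≥4.9, experience 15≥5).
#9: not dominated (best interview score).
#10: not dominated.
#11: dominated by #3 (interview score 7.1≥5.5, experience 15≥1).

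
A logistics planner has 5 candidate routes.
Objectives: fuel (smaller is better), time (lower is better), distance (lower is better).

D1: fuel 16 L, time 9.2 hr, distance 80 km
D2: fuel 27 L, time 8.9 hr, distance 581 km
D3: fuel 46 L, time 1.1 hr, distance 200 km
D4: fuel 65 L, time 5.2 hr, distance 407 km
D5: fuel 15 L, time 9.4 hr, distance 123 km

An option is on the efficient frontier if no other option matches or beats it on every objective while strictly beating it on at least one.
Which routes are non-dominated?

D1, D2, D3, D5

D1: not dominated (best distance).
D2: not dominated.
D3: not dominated (best time).
D4: dominated by D3 (fuel 46≤65, time 1.1≤5.2, distance 200≤407).
D5: not dominated (best fuel).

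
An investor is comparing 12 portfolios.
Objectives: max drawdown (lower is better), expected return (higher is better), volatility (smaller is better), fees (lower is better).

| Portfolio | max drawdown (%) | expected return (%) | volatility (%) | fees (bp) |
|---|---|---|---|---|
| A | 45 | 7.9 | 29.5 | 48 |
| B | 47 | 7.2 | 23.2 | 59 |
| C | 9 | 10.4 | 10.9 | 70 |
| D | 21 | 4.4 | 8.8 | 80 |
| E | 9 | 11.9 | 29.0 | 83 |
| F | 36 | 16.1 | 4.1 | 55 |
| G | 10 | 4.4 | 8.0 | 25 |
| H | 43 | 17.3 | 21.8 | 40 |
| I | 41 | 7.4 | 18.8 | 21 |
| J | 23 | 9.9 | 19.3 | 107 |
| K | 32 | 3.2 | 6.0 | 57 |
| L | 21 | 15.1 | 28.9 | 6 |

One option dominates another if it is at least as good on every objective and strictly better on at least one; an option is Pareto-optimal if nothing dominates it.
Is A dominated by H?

Yes

H vs A: max drawdown 43≤45, expected return 17.3≥7.9, volatility 21.8≤29.5, fees 40≤48 — H is at least as good on every objective with at least one strict improvement.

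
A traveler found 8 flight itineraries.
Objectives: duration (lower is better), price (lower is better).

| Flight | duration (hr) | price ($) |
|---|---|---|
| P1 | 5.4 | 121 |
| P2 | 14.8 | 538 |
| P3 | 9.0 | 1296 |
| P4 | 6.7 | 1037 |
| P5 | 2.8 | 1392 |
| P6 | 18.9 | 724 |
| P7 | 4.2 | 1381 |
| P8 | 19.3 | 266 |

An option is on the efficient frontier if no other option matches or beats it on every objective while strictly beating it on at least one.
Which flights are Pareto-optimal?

P1, P5, P7

P1: not dominated (best price).
P2: dominated by P1 (duration 5.4≤14.8, price 121≤538).
P3: dominated by P1 (duration 5.4≤9.0, price 121≤1296).
P4: dominated by P1 (duration 5.4≤6.7, price 121≤1037).
P5: not dominated (best duration).
P6: dominated by P1 (duration 5.4≤18.9, price 121≤724).
P7: not dominated.
P8: dominated by P1 (duration 5.4≤19.3, price 121≤266).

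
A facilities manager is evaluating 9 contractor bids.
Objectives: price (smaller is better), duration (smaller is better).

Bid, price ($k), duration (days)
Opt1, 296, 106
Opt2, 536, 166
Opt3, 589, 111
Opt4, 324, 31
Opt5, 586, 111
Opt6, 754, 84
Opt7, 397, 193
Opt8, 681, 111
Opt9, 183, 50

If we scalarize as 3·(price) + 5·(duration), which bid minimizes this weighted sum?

Opt9

Opt1: 3·296 + 5·106 = 1418
Opt2: 3·536 + 5·166 = 2438
Opt3: 3·589 + 5·111 = 2322
Opt4: 3·324 + 5·31 = 1127
Opt5: 3·586 + 5·111 = 2313
Opt6: 3·754 + 5·84 = 2682
Opt7: 3·397 + 5·193 = 2156
Opt8: 3·681 + 5·111 = 2598
Opt9: 3·183 + 5·50 = 799
Lowest: Opt9 at 799.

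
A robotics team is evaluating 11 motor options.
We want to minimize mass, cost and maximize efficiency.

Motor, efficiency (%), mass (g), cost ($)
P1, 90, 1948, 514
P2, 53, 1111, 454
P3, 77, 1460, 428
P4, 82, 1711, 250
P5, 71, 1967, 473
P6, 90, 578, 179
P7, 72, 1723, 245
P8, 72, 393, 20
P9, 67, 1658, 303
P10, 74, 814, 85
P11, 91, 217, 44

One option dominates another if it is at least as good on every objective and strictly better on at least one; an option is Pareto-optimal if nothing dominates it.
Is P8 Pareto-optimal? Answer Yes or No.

Yes

P1: worse on mass (1948 vs 393).
P2: worse on efficiency (53 vs 72).
P3: worse on mass (1460 vs 393).
P4: worse on mass (1711 vs 393).
P5: worse on efficiency (71 vs 72).
P6: worse on mass (578 vs 393).
P7: worse on mass (1723 vs 393).
P9: worse on efficiency (67 vs 72).
P10: worse on mass (814 vs 393).
P11: worse on cost (44 vs 20).
No option is at least as good as P8 on every objective and strictly better on one.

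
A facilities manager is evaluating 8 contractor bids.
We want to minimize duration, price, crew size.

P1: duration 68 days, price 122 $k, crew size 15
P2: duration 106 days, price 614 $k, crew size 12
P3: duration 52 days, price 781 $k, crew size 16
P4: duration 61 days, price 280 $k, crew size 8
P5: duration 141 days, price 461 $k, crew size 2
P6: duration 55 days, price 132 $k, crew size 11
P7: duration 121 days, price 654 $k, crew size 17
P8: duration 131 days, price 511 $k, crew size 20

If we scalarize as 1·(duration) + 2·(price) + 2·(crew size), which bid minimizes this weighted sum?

P6

P1: 1·68 + 2·122 + 2·15 = 342
P2: 1·106 + 2·614 + 2·12 = 1358
P3: 1·52 + 2·781 + 2·16 = 1646
P4: 1·61 + 2·280 + 2·8 = 637
P5: 1·141 + 2·461 + 2·2 = 1067
P6: 1·55 + 2·132 + 2·11 = 341
P7: 1·121 + 2·654 + 2·17 = 1463
P8: 1·131 + 2·511 + 2·20 = 1193
Lowest: P6 at 341.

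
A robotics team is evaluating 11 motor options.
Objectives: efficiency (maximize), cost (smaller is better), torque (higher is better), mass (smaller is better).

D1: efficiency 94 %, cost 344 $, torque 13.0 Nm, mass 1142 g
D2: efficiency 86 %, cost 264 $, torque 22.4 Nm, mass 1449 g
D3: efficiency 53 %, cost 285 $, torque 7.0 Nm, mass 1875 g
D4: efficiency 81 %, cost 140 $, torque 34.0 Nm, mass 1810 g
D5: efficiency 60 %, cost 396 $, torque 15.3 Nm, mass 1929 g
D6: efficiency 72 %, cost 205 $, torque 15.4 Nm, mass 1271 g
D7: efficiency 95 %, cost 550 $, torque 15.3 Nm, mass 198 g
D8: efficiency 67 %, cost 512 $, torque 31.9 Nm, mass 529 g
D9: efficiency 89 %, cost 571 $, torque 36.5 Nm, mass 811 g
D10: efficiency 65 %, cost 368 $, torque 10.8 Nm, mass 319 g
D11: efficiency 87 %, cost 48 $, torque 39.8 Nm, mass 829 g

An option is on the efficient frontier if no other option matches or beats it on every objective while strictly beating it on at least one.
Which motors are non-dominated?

D1, D7, D8, D9, D10, D11

D1: not dominated.
D2: dominated by D11 (efficiency 87≥86, cost 48≤264, torque 39.8≥22.4, mass 829≤1449).
D3: dominated by D2 (efficiency 86≥53, cost 264≤285, torque 22.4≥7.0, mass 1449≤1875).
D4: dominated by D11 (efficiency 87≥81, cost 48≤140, torque 39.8≥34.0, mass 829≤1810).
D5: dominated by D2 (efficiency 86≥60, cost 264≤396, torque 22.4≥15.3, mass 1449≤1929).
D6: dominated by D11 (efficiency 87≥72, cost 48≤205, torque 39.8≥15.4, mass 829≤1271).
D7: not dominated (best efficiency).
D8: not dominated.
D9: not dominated.
D10: not dominated.
D11: not dominated (best cost).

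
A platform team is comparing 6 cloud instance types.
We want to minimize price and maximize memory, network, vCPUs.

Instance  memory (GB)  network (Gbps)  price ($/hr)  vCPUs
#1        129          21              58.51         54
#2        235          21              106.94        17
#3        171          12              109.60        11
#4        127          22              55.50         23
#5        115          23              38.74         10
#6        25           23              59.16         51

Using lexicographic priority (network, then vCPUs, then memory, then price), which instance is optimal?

#6

First maximize network: best is 23, kept {#5, #6}.
Then maximize vCPUs: best is 51, kept {#6}.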